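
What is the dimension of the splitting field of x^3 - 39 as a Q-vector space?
[K:Q] = 6

x^3 - 39 has one real root r = 39^(1/3) and two complex roots r*zeta_3, r*zeta_3^2 where zeta_3 = e^(2*pi*i/3). The splitting field is Q(r, zeta_3). [Q(r):Q] = 3 and [Q(zeta_3):Q] = 2 with gcd = 1, so [Q(r, zeta_3):Q] = 3 * 2 = 6.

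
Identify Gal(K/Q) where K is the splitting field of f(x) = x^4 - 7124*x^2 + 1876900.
Gal(K/Q) = Z/2Z (cyclic of order 2)

f factors as (x^2 - 274)(x^2 - 6850), so the splitting field is K = Q(sqrt(274), sqrt(6850)). The squarefree part of 274 is 274 and the squarefree part of 6850 is also 274, so sqrt(274) and sqrt(6850) are both rational multiples of sqrt(274). Hence Q(sqrt(274)) = Q(sqrt(6850)) = Q(sqrt(274)), and the splitting field collapses to a single degree-2 extension with Galois group Z/2Z.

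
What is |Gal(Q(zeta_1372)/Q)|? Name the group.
|Gal(Q(zeta_1372)/Q)| = phi(1372) = 588; group ≅ (Z/1372Z)^* ≅ Z/2Z × Z/294Z

The n-th cyclotomic polynomial Φ_1372(x) is the minimal polynomial of zeta_1372 over Q and has degree phi(1372) = 588. So Q(zeta_1372) is a degree-588 Galois extension with Galois group (Z/1372Z)^*. By CRT, (Z/1372Z)^* ≅ (Z/4Z)^* × (Z/343Z)^*. Each prime-power unit group is (Z/4Z)^* ≅ Z/2Z; (Z/343Z)^* ≅ Z/294Z. Hence Gal(Q(zeta_1372)/Q) ≅ Z/2Z × Z/294Z.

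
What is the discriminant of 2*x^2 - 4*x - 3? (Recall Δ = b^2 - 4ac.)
Δ = 40

For a quadratic a x^2 + b x + c the discriminant is Δ = b^2 - 4ac = (-4)^2 - 4*(2)*(-3) = 16 - (-24) = 40.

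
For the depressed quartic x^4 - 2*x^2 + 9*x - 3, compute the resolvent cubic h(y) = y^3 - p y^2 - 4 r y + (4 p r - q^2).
h(y) = y^3 + 2*y^2 + 12*y - 57

Identify coefficients: p = -2, q = 9, r = -3.
Plug into h(y) = y^3 - p y^2 - 4 r y + (4 p r - q^2):
  h(y) = y^3 - (-2) y^2 - 4*(-3) y + (4*(-2)*(-3) - (9)^2)
       = y^3 + (2) y^2 + (12) y + (-57).
Simplifying: h(y) = y^3 + 2*y^2 + 12*y - 57.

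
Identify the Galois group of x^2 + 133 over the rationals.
Gal(K/Q) = Z/2Z (cyclic of order 2)

x^2 + 133 is irreducible over Q since -133 is not a rational square. The splitting field Q(sqrt(-133)) has degree 2 over Q, and its unique nontrivial automorphism is sqrt(-133) ↦ -sqrt(-133). Hence Gal(Q(sqrt(-133))/Q) = Z/2Z.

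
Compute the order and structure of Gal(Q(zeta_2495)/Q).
|Gal(Q(zeta_2495)/Q)| = phi(2495) = 1992; group ≅ (Z/2495Z)^* ≅ Z/4Z × Z/498Z

The n-th cyclotomic polynomial Φ_2495(x) is the minimal polynomial of zeta_2495 over Q and has degree phi(2495) = 1992. So Q(zeta_2495) is a degree-1992 Galois extension with Galois group (Z/2495Z)^*. By CRT, (Z/2495Z)^* ≅ (Z/5Z)^* × (Z/499Z)^*. Each prime-power unit group is (Z/5Z)^* ≅ Z/4Z; (Z/499Z)^* ≅ Z/498Z. Hence Gal(Q(zeta_2495)/Q) ≅ Z/4Z × Z/498Z.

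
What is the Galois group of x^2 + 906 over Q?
Gal(K/Q) = Z/2Z (cyclic of order 2)

x^2 + 906 is irreducible over Q since -906 is not a rational square. The splitting field Q(sqrt(-906)) has degree 2 over Q, and its unique nontrivial automorphism is sqrt(-906) ↦ -sqrt(-906). Hence Gal(Q(sqrt(-906))/Q) = Z/2Z.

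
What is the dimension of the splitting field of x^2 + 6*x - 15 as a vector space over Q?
[K:Q] = 2

The discriminant of x^2 + (6)*x + (-15) is b^2 - 4c = 36 - (-60) = 96. Since 96 is not a perfect square in Q, the polynomial is irreducible over Q. Its two roots generate a degree-2 extension, so [K:Q] = 2.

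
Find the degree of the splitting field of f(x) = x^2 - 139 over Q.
[K:Q] = 2

The polynomial x^2 - 139 is irreducible over Q since 139 is not a perfect square. Its splitting field is Q(sqrt(139)), which has degree 2 over Q.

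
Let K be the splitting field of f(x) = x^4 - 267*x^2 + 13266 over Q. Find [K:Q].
[K:Q] = 4

f factors as (x^2 - 201)(x^2 - 66); the splitting field is K = Q(sqrt(201), sqrt(66)). Since 201, 66, and 13266 are all non-squares in Q, the three subfields Q(sqrt(201)), Q(sqrt(66)), Q(sqrt(13266)) are distinct degree-2 extensions, so [K:Q] = 4 (Klein four Galois group).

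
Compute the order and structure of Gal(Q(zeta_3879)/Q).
|Gal(Q(zeta_3879)/Q)| = phi(3879) = 2580; group ≅ (Z/3879Z)^* ≅ Z/6Z × Z/430Z

The n-th cyclotomic polynomial Φ_3879(x) is the minimal polynomial of zeta_3879 over Q and has degree phi(3879) = 2580. So Q(zeta_3879) is a degree-2580 Galois extension with Galois group (Z/3879Z)^*. By CRT, (Z/3879Z)^* ≅ (Z/9Z)^* × (Z/431Z)^*. Each prime-power unit group is (Z/9Z)^* ≅ Z/6Z; (Z/431Z)^* ≅ Z/430Z. Hence Gal(Q(zeta_3879)/Q) ≅ Z/6Z × Z/430Z.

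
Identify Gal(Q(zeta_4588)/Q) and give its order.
|Gal(Q(zeta_4588)/Q)| = phi(4588) = 2160; group ≅ (Z/4588Z)^* ≅ Z/2Z × Z/30Z × Z/36Z

The n-th cyclotomic polynomial Φ_4588(x) is the minimal polynomial of zeta_4588 over Q and has degree phi(4588) = 2160. So Q(zeta_4588) is a degree-2160 Galois extension with Galois group (Z/4588Z)^*. By CRT, (Z/4588Z)^* ≅ (Z/4Z)^* × (Z/31Z)^* × (Z/37Z)^*. Each prime-power unit group is (Z/4Z)^* ≅ Z/2Z; (Z/31Z)^* ≅ Z/30Z; (Z/37Z)^* ≅ Z/36Z. Hence Gal(Q(zeta_4588)/Q) ≅ Z/2Z × Z/30Z × Z/36Z.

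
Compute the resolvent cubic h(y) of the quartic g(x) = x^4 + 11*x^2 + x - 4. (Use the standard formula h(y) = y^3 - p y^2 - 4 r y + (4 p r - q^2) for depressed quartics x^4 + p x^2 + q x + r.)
h(y) = y^3 - 11*y^2 + 16*y - 177

Identify coefficients: p = 11, q = 1, r = -4.
Plug into h(y) = y^3 - p y^2 - 4 r y + (4 p r - q^2):
  h(y) = y^3 - (11) y^2 - 4*(-4) y + (4*(11)*(-4) - (1)^2)
       = y^3 + (-11) y^2 + (16) y + (-177).
Simplifying: h(y) = y^3 - 11*y^2 + 16*y - 177.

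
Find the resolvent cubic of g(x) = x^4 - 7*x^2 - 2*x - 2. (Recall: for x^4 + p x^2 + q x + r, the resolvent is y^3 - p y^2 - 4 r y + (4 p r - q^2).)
h(y) = y^3 + 7*y^2 + 8*y + 52

Identify coefficients: p = -7, q = -2, r = -2.
Plug into h(y) = y^3 - p y^2 - 4 r y + (4 p r - q^2):
  h(y) = y^3 - (-7) y^2 - 4*(-2) y + (4*(-7)*(-2) - (-2)^2)
       = y^3 + (7) y^2 + (8) y + (52).
Simplifying: h(y) = y^3 + 7*y^2 + 8*y + 52.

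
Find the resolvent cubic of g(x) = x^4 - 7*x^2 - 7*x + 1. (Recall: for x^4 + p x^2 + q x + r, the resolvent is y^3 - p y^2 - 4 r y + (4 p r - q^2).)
h(y) = y^3 + 7*y^2 - 4*y - 77

Identify coefficients: p = -7, q = -7, r = 1.
Plug into h(y) = y^3 - p y^2 - 4 r y + (4 p r - q^2):
  h(y) = y^3 - (-7) y^2 - 4*(1) y + (4*(-7)*(1) - (-7)^2)
       = y^3 + (7) y^2 + (-4) y + (-77).
Simplifying: h(y) = y^3 + 7*y^2 - 4*y - 77.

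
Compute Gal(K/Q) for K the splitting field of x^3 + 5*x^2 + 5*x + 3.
Gal(K/Q) = S_3 (symmetric group of order 6)

Compute the discriminant of x^3 + (5)*x^2 + (5)*x + (3): Δ = -268. Since Δ is not a rational square, the Galois group is not contained in A_3; it must be the full S_3 (irreducibility of the cubic rules out anything smaller).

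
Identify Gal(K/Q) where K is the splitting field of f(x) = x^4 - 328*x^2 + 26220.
Gal(K/Q) = V_4 (Klein four-group, Z/2Z × Z/2Z)

f factors as (x^2 - 138)(x^2 - 190), so the splitting field is K = Q(sqrt(138), sqrt(190)). The elements 138, 190, 26220 are all non-squares in Q, so sqrt(138) and sqrt(190) generate independent quadratic extensions. Thus [K:Q] = 4 and Gal(K/Q) is generated by the two order-2 automorphisms sqrt(138) ↦ -sqrt(138) and sqrt(190) ↦ -sqrt(190), giving V_4.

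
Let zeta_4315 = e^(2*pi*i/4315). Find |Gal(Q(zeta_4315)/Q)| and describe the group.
|Gal(Q(zeta_4315)/Q)| = phi(4315) = 3448; group ≅ (Z/4315Z)^* ≅ Z/4Z × Z/862Z

The n-th cyclotomic polynomial Φ_4315(x) is the minimal polynomial of zeta_4315 over Q and has degree phi(4315) = 3448. So Q(zeta_4315) is a degree-3448 Galois extension with Galois group (Z/4315Z)^*. By CRT, (Z/4315Z)^* ≅ (Z/5Z)^* × (Z/863Z)^*. Each prime-power unit group is (Z/5Z)^* ≅ Z/4Z; (Z/863Z)^* ≅ Z/862Z. Hence Gal(Q(zeta_4315)/Q) ≅ Z/4Z × Z/862Z.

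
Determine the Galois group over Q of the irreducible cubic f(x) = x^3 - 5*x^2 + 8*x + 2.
Gal(K/Q) = S_3 (symmetric group of order 6)

Compute the discriminant of x^3 + (-5)*x^2 + (8)*x + (2): Δ = -996. Since Δ is not a rational square, the Galois group is not contained in A_3; it must be the full S_3 (irreducibility of the cubic rules out anything smaller).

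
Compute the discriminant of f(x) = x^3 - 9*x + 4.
Δ = 2484

For a depressed cubic x^3 + p x + q the discriminant is Δ = -4 p^3 - 27 q^2 = -4*(-9)^3 - 27*(4)^2 = 2916 - 432 = 2484.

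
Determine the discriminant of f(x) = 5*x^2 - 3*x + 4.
Δ = -71

For a quadratic a x^2 + b x + c the discriminant is Δ = b^2 - 4ac = (-3)^2 - 4*(5)*(4) = 9 - (80) = -71.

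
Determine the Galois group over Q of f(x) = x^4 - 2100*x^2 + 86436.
Gal(K/Q) = Z/2Z (cyclic of order 2)

f factors as (x^2 - 42)(x^2 - 2058), so the splitting field is K = Q(sqrt(42), sqrt(2058)). The squarefree part of 42 is 42 and the squarefree part of 2058 is also 42, so sqrt(42) and sqrt(2058) are both rational multiples of sqrt(42). Hence Q(sqrt(42)) = Q(sqrt(2058)) = Q(sqrt(42)), and the splitting field collapses to a single degree-2 extension with Galois group Z/2Z.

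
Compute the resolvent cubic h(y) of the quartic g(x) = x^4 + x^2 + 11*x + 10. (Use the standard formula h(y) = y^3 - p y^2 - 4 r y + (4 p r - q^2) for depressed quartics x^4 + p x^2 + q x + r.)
h(y) = y^3 - y^2 - 40*y - 81

Identify coefficients: p = 1, q = 11, r = 10.
Plug into h(y) = y^3 - p y^2 - 4 r y + (4 p r - q^2):
  h(y) = y^3 - (1) y^2 - 4*(10) y + (4*(1)*(10) - (11)^2)
       = y^3 + (-1) y^2 + (-40) y + (-81).
Simplifying: h(y) = y^3 - y^2 - 40*y - 81.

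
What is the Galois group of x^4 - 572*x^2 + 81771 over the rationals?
Gal(K/Q) = V_4 (Klein four-group, Z/2Z × Z/2Z)

f factors as (x^2 - 291)(x^2 - 281), so the splitting field is K = Q(sqrt(291), sqrt(281)). The elements 291, 281, 81771 are all non-squares in Q, so sqrt(291) and sqrt(281) generate independent quadratic extensions. Thus [K:Q] = 4 and Gal(K/Q) is generated by the two order-2 automorphisms sqrt(291) ↦ -sqrt(291) and sqrt(281) ↦ -sqrt(281), giving V_4.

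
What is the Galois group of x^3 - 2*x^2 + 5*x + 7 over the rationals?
Gal(K/Q) = S_3 (symmetric group of order 6)

Compute the discriminant of x^3 + (-2)*x^2 + (5)*x + (7): Δ = -2759. Since Δ is not a rational square, the Galois group is not contained in A_3; it must be the full S_3 (irreducibility of the cubic rules out anything smaller).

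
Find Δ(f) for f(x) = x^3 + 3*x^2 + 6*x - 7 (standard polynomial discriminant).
Δ = -3375

For x^3 + a x^2 + b x + c the discriminant is Δ = 18 a b c - 4 a^3 c + a^2 b^2 - 4 b^3 - 27 c^2.
Plug a = 3, b = 6, c = -7:
  18*(3)*(6)*(-7) - 4*(3)^3*(-7) + (3)^2*(6)^2 - 4*(6)^3 - 27*(-7)^2
  = -2268 + (756) + 324 + (-864) + (-1323)
  = -3375.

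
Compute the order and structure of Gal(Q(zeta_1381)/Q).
|Gal(Q(zeta_1381)/Q)| = phi(1381) = 1380; group ≅ (Z/1381Z)^* ≅ Z/1380Z

The n-th cyclotomic polynomial Φ_1381(x) is the minimal polynomial of zeta_1381 over Q and has degree phi(1381) = 1380. So Q(zeta_1381) is a degree-1380 Galois extension with Galois group (Z/1381Z)^*. (Z/1381Z)^* is cyclic since 1381 is an odd prime power (or 4). Hence Gal(Q(zeta_1381)/Q) ≅ Z/1380Z.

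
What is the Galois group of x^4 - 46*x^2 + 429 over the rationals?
Gal(K/Q) = V_4 (Klein four-group, Z/2Z × Z/2Z)

f factors as (x^2 - 33)(x^2 - 13), so the splitting field is K = Q(sqrt(33), sqrt(13)). The elements 33, 13, 429 are all non-squares in Q, so sqrt(33) and sqrt(13) generate independent quadratic extensions. Thus [K:Q] = 4 and Gal(K/Q) is generated by the two order-2 automorphisms sqrt(33) ↦ -sqrt(33) and sqrt(13) ↦ -sqrt(13), giving V_4.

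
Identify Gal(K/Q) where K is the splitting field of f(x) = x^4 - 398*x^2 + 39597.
Gal(K/Q) = V_4 (Klein four-group, Z/2Z × Z/2Z)

f factors as (x^2 - 197)(x^2 - 201), so the splitting field is K = Q(sqrt(197), sqrt(201)). The elements 197, 201, 39597 are all non-squares in Q, so sqrt(197) and sqrt(201) generate independent quadratic extensions. Thus [K:Q] = 4 and Gal(K/Q) is generated by the two order-2 automorphisms sqrt(197) ↦ -sqrt(197) and sqrt(201) ↦ -sqrt(201), giving V_4.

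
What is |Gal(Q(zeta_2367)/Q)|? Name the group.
|Gal(Q(zeta_2367)/Q)| = phi(2367) = 1572; group ≅ (Z/2367Z)^* ≅ Z/6Z × Z/262Z

The n-th cyclotomic polynomial Φ_2367(x) is the minimal polynomial of zeta_2367 over Q and has degree phi(2367) = 1572. So Q(zeta_2367) is a degree-1572 Galois extension with Galois group (Z/2367Z)^*. By CRT, (Z/2367Z)^* ≅ (Z/9Z)^* × (Z/263Z)^*. Each prime-power unit group is (Z/9Z)^* ≅ Z/6Z; (Z/263Z)^* ≅ Z/262Z. Hence Gal(Q(zeta_2367)/Q) ≅ Z/6Z × Z/262Z.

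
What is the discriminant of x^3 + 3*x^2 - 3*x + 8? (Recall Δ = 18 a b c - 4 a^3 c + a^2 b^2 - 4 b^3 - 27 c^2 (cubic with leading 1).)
Δ = -3699

For x^3 + a x^2 + b x + c the discriminant is Δ = 18 a b c - 4 a^3 c + a^2 b^2 - 4 b^3 - 27 c^2.
Plug a = 3, b = -3, c = 8:
  18*(3)*(-3)*(8) - 4*(3)^3*(8) + (3)^2*(-3)^2 - 4*(-3)^3 - 27*(8)^2
  = -1296 + (-864) + 81 + (108) + (-1728)
  = -3699.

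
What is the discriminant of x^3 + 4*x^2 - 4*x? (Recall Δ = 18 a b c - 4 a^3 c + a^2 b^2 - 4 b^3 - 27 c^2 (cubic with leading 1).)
Δ = 512

For x^3 + a x^2 + b x + c the discriminant is Δ = 18 a b c - 4 a^3 c + a^2 b^2 - 4 b^3 - 27 c^2.
Plug a = 4, b = -4, c = 0:
  18*(4)*(-4)*(0) - 4*(4)^3*(0) + (4)^2*(-4)^2 - 4*(-4)^3 - 27*(0)^2
  = 0 + (0) + 256 + (256) + (0)
  = 512.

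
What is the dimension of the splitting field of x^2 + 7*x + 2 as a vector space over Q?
[K:Q] = 2

The discriminant of x^2 + (7)*x + (2) is b^2 - 4c = 49 - (8) = 41. Since 41 is not a perfect square in Q, the polynomial is irreducible over Q. Its two roots generate a degree-2 extension, so [K:Q] = 2.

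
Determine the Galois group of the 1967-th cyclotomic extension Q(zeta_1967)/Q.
|Gal(Q(zeta_1967)/Q)| = phi(1967) = 1680; group ≅ (Z/1967Z)^* ≅ Z/6Z × Z/280Z

The n-th cyclotomic polynomial Φ_1967(x) is the minimal polynomial of zeta_1967 over Q and has degree phi(1967) = 1680. So Q(zeta_1967) is a degree-1680 Galois extension with Galois group (Z/1967Z)^*. By CRT, (Z/1967Z)^* ≅ (Z/7Z)^* × (Z/281Z)^*. Each prime-power unit group is (Z/7Z)^* ≅ Z/6Z; (Z/281Z)^* ≅ Z/280Z. Hence Gal(Q(zeta_1967)/Q) ≅ Z/6Z × Z/280Z.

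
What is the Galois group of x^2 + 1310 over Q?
Gal(K/Q) = Z/2Z (cyclic of order 2)

x^2 + 1310 is irreducible over Q since -1310 is not a rational square. The splitting field Q(sqrt(-1310)) has degree 2 over Q, and its unique nontrivial automorphism is sqrt(-1310) ↦ -sqrt(-1310). Hence Gal(Q(sqrt(-1310))/Q) = Z/2Z.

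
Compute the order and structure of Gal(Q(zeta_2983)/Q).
|Gal(Q(zeta_2983)/Q)| = phi(2983) = 2808; group ≅ (Z/2983Z)^* ≅ Z/18Z × Z/156Z

The n-th cyclotomic polynomial Φ_2983(x) is the minimal polynomial of zeta_2983 over Q and has degree phi(2983) = 2808. So Q(zeta_2983) is a degree-2808 Galois extension with Galois group (Z/2983Z)^*. By CRT, (Z/2983Z)^* ≅ (Z/19Z)^* × (Z/157Z)^*. Each prime-power unit group is (Z/19Z)^* ≅ Z/18Z; (Z/157Z)^* ≅ Z/156Z. Hence Gal(Q(zeta_2983)/Q) ≅ Z/18Z × Z/156Z.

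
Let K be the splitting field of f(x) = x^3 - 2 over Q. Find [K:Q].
[K:Q] = 6

x^3 - 2 has one real root r = 2^(1/3) and two complex roots r*zeta_3, r*zeta_3^2 where zeta_3 = e^(2*pi*i/3). The splitting field is Q(r, zeta_3). [Q(r):Q] = 3 and [Q(zeta_3):Q] = 2 with gcd = 1, so [Q(r, zeta_3):Q] = 3 * 2 = 6.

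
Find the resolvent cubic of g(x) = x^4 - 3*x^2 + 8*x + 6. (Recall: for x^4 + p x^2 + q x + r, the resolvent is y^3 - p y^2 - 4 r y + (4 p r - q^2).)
h(y) = y^3 + 3*y^2 - 24*y - 136

Identify coefficients: p = -3, q = 8, r = 6.
Plug into h(y) = y^3 - p y^2 - 4 r y + (4 p r - q^2):
  h(y) = y^3 - (-3) y^2 - 4*(6) y + (4*(-3)*(6) - (8)^2)
       = y^3 + (3) y^2 + (-24) y + (-136).
Simplifying: h(y) = y^3 + 3*y^2 - 24*y - 136.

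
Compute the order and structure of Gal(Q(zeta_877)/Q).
|Gal(Q(zeta_877)/Q)| = phi(877) = 876; group ≅ (Z/877Z)^* ≅ Z/876Z

The n-th cyclotomic polynomial Φ_877(x) is the minimal polynomial of zeta_877 over Q and has degree phi(877) = 876. So Q(zeta_877) is a degree-876 Galois extension with Galois group (Z/877Z)^*. (Z/877Z)^* is cyclic since 877 is an odd prime power (or 4). Hence Gal(Q(zeta_877)/Q) ≅ Z/876Z.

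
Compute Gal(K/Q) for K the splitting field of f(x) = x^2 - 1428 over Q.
Gal(K/Q) = Z/2Z (cyclic of order 2)

x^2 - 1428 is irreducible over Q since 1428 is not a rational square. The splitting field Q(sqrt(1428)) has degree 2 over Q, and its unique nontrivial automorphism is sqrt(1428) ↦ -sqrt(1428). Hence Gal(Q(sqrt(1428))/Q) = Z/2Z.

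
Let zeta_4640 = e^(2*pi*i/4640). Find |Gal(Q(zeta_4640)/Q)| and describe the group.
|Gal(Q(zeta_4640)/Q)| = phi(4640) = 1792; group ≅ (Z/4640Z)^* ≅ Z/2Z × Z/4Z × Z/8Z × Z/28Z

The n-th cyclotomic polynomial Φ_4640(x) is the minimal polynomial of zeta_4640 over Q and has degree phi(4640) = 1792. So Q(zeta_4640) is a degree-1792 Galois extension with Galois group (Z/4640Z)^*. By CRT, (Z/4640Z)^* ≅ (Z/32Z)^* × (Z/5Z)^* × (Z/29Z)^*. Each prime-power unit group is (Z/32Z)^* ≅ Z/2Z × Z/8Z; (Z/5Z)^* ≅ Z/4Z; (Z/29Z)^* ≅ Z/28Z. Hence Gal(Q(zeta_4640)/Q) ≅ Z/2Z × Z/4Z × Z/8Z × Z/28Z.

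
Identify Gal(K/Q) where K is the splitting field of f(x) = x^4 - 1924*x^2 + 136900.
Gal(K/Q) = Z/2Z (cyclic of order 2)

f factors as (x^2 - 1850)(x^2 - 74), so the splitting field is K = Q(sqrt(1850), sqrt(74)). The squarefree part of 1850 is 74 and the squarefree part of 74 is also 74, so sqrt(1850) and sqrt(74) are both rational multiples of sqrt(74). Hence Q(sqrt(1850)) = Q(sqrt(74)) = Q(sqrt(74)), and the splitting field collapses to a single degree-2 extension with Galois group Z/2Z.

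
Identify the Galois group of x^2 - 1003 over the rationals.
Gal(K/Q) = Z/2Z (cyclic of order 2)

x^2 - 1003 is irreducible over Q since 1003 is not a rational square. The splitting field Q(sqrt(1003)) has degree 2 over Q, and its unique nontrivial automorphism is sqrt(1003) ↦ -sqrt(1003). Hence Gal(Q(sqrt(1003))/Q) = Z/2Z.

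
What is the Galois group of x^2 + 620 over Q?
Gal(K/Q) = Z/2Z (cyclic of order 2)

x^2 + 620 is irreducible over Q since -620 is not a rational square. The splitting field Q(sqrt(-620)) has degree 2 over Q, and its unique nontrivial automorphism is sqrt(-620) ↦ -sqrt(-620). Hence Gal(Q(sqrt(-620))/Q) = Z/2Z.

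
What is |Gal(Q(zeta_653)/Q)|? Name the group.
|Gal(Q(zeta_653)/Q)| = phi(653) = 652; group ≅ (Z/653Z)^* ≅ Z/652Z

The n-th cyclotomic polynomial Φ_653(x) is the minimal polynomial of zeta_653 over Q and has degree phi(653) = 652. So Q(zeta_653) is a degree-652 Galois extension with Galois group (Z/653Z)^*. (Z/653Z)^* is cyclic since 653 is an odd prime power (or 4). Hence Gal(Q(zeta_653)/Q) ≅ Z/652Z.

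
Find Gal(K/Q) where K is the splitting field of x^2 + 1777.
Gal(K/Q) = Z/2Z (cyclic of order 2)

x^2 + 1777 is irreducible over Q since -1777 is not a rational square. The splitting field Q(sqrt(-1777)) has degree 2 over Q, and its unique nontrivial automorphism is sqrt(-1777) ↦ -sqrt(-1777). Hence Gal(Q(sqrt(-1777))/Q) = Z/2Z.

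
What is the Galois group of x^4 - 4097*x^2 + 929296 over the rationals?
Gal(K/Q) = Z/2Z (cyclic of order 2)

f factors as (x^2 - 3856)(x^2 - 241), so the splitting field is K = Q(sqrt(3856), sqrt(241)). The squarefree part of 3856 is 241 and the squarefree part of 241 is also 241, so sqrt(3856) and sqrt(241) are both rational multiples of sqrt(241). Hence Q(sqrt(3856)) = Q(sqrt(241)) = Q(sqrt(241)), and the splitting field collapses to a single degree-2 extension with Galois group Z/2Z.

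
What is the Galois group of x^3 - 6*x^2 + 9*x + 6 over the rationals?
Gal(K/Q) = S_3 (symmetric group of order 6)

Compute the discriminant of x^3 + (-6)*x^2 + (9)*x + (6): Δ = -1620. Since Δ is not a rational square, the Galois group is not contained in A_3; it must be the full S_3 (irreducibility of the cubic rules out anything smaller).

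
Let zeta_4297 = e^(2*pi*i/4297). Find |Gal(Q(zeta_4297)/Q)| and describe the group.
|Gal(Q(zeta_4297)/Q)| = phi(4297) = 4296; group ≅ (Z/4297Z)^* ≅ Z/4296Z

The n-th cyclotomic polynomial Φ_4297(x) is the minimal polynomial of zeta_4297 over Q and has degree phi(4297) = 4296. So Q(zeta_4297) is a degree-4296 Galois extension with Galois group (Z/4297Z)^*. (Z/4297Z)^* is cyclic since 4297 is an odd prime power (or 4). Hence Gal(Q(zeta_4297)/Q) ≅ Z/4296Z.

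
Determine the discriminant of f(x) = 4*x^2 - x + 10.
Δ = -159

For a quadratic a x^2 + b x + c the discriminant is Δ = b^2 - 4ac = (-1)^2 - 4*(4)*(10) = 1 - (160) = -159.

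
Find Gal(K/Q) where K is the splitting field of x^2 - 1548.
Gal(K/Q) = Z/2Z (cyclic of order 2)

x^2 - 1548 is irreducible over Q since 1548 is not a rational square. The splitting field Q(sqrt(1548)) has degree 2 over Q, and its unique nontrivial automorphism is sqrt(1548) ↦ -sqrt(1548). Hence Gal(Q(sqrt(1548))/Q) = Z/2Z.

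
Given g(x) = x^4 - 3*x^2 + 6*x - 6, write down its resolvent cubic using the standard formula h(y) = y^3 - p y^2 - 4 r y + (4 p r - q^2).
h(y) = y^3 + 3*y^2 + 24*y + 36

Identify coefficients: p = -3, q = 6, r = -6.
Plug into h(y) = y^3 - p y^2 - 4 r y + (4 p r - q^2):
  h(y) = y^3 - (-3) y^2 - 4*(-6) y + (4*(-3)*(-6) - (6)^2)
       = y^3 + (3) y^2 + (24) y + (36).
Simplifying: h(y) = y^3 + 3*y^2 + 24*y + 36.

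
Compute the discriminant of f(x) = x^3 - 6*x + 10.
Δ = -1836

For a depressed cubic x^3 + p x + q the discriminant is Δ = -4 p^3 - 27 q^2 = -4*(-6)^3 - 27*(10)^2 = 864 - 2700 = -1836.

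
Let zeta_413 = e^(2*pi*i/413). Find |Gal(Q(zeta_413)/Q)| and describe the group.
|Gal(Q(zeta_413)/Q)| = phi(413) = 348; group ≅ (Z/413Z)^* ≅ Z/6Z × Z/58Z

The n-th cyclotomic polynomial Φ_413(x) is the minimal polynomial of zeta_413 over Q and has degree phi(413) = 348. So Q(zeta_413) is a degree-348 Galois extension with Galois group (Z/413Z)^*. By CRT, (Z/413Z)^* ≅ (Z/7Z)^* × (Z/59Z)^*. Each prime-power unit group is (Z/7Z)^* ≅ Z/6Z; (Z/59Z)^* ≅ Z/58Z. Hence Gal(Q(zeta_413)/Q) ≅ Z/6Z × Z/58Z.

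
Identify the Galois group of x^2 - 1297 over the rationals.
Gal(K/Q) = Z/2Z (cyclic of order 2)

x^2 - 1297 is irreducible over Q since 1297 is not a rational square. The splitting field Q(sqrt(1297)) has degree 2 over Q, and its unique nontrivial automorphism is sqrt(1297) ↦ -sqrt(1297). Hence Gal(Q(sqrt(1297))/Q) = Z/2Z.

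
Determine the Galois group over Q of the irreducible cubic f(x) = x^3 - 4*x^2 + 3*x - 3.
Gal(K/Q) = S_3 (symmetric group of order 6)

Compute the discriminant of x^3 + (-4)*x^2 + (3)*x + (-3): Δ = -327. Since Δ is not a rational square, the Galois group is not contained in A_3; it must be the full S_3 (irreducibility of the cubic rules out anything smaller).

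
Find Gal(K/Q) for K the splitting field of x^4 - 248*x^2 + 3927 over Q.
Gal(K/Q) = V_4 (Klein four-group, Z/2Z × Z/2Z)

f factors as (x^2 - 17)(x^2 - 231), so the splitting field is K = Q(sqrt(17), sqrt(231)). The elements 17, 231, 3927 are all non-squares in Q, so sqrt(17) and sqrt(231) generate independent quadratic extensions. Thus [K:Q] = 4 and Gal(K/Q) is generated by the two order-2 automorphisms sqrt(17) ↦ -sqrt(17) and sqrt(231) ↦ -sqrt(231), giving V_4.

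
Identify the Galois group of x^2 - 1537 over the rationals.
Gal(K/Q) = Z/2Z (cyclic of order 2)

x^2 - 1537 is irreducible over Q since 1537 is not a rational square. The splitting field Q(sqrt(1537)) has degree 2 over Q, and its unique nontrivial automorphism is sqrt(1537) ↦ -sqrt(1537). Hence Gal(Q(sqrt(1537))/Q) = Z/2Z.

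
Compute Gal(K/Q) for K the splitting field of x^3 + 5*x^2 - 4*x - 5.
Gal(K/Q) = S_3 (symmetric group of order 6)

Compute the discriminant of x^3 + (5)*x^2 + (-4)*x + (-5): Δ = 4281. Since Δ is not a rational square, the Galois group is not contained in A_3; it must be the full S_3 (irreducibility of the cubic rules out anything smaller).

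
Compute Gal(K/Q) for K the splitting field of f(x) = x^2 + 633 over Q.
Gal(K/Q) = Z/2Z (cyclic of order 2)

x^2 + 633 is irreducible over Q since -633 is not a rational square. The splitting field Q(sqrt(-633)) has degree 2 over Q, and its unique nontrivial automorphism is sqrt(-633) ↦ -sqrt(-633). Hence Gal(Q(sqrt(-633))/Q) = Z/2Z.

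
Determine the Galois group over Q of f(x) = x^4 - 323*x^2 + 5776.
Gal(K/Q) = Z/2Z (cyclic of order 2)

f factors as (x^2 - 19)(x^2 - 304), so the splitting field is K = Q(sqrt(19), sqrt(304)). The squarefree part of 19 is 19 and the squarefree part of 304 is also 19, so sqrt(19) and sqrt(304) are both rational multiples of sqrt(19). Hence Q(sqrt(19)) = Q(sqrt(304)) = Q(sqrt(19)), and the splitting field collapses to a single degree-2 extension with Galois group Z/2Z.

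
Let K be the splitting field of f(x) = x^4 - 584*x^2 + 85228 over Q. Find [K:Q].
[K:Q] = 4

f factors as (x^2 - 298)(x^2 - 286); the splitting field is K = Q(sqrt(298), sqrt(286)). Since 298, 286, and 85228 are all non-squares in Q, the three subfields Q(sqrt(298)), Q(sqrt(286)), Q(sqrt(85228)) are distinct degree-2 extensions, so [K:Q] = 4 (Klein four Galois group).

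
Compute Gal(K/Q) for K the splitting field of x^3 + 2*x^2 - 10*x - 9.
Gal(K/Q) = S_3 (symmetric group of order 6)

Compute the discriminant of x^3 + (2)*x^2 + (-10)*x + (-9): Δ = 5741. Since Δ is not a rational square, the Galois group is not contained in A_3; it must be the full S_3 (irreducibility of the cubic rules out anything smaller).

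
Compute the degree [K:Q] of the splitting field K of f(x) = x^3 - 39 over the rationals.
[K:Q] = 6

x^3 - 39 has one real root r = 39^(1/3) and two complex roots r*zeta_3, r*zeta_3^2 where zeta_3 = e^(2*pi*i/3). The splitting field is Q(r, zeta_3). [Q(r):Q] = 3 and [Q(zeta_3):Q] = 2 with gcd = 1, so [Q(r, zeta_3):Q] = 3 * 2 = 6.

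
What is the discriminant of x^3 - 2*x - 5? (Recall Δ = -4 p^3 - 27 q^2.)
Δ = -643

For a depressed cubic x^3 + p x + q the discriminant is Δ = -4 p^3 - 27 q^2 = -4*(-2)^3 - 27*(-5)^2 = 32 - 675 = -643.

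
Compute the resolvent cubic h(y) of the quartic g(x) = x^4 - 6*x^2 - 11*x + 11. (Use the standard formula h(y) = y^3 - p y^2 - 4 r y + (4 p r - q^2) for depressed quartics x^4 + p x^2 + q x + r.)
h(y) = y^3 + 6*y^2 - 44*y - 385

Identify coefficients: p = -6, q = -11, r = 11.
Plug into h(y) = y^3 - p y^2 - 4 r y + (4 p r - q^2):
  h(y) = y^3 - (-6) y^2 - 4*(11) y + (4*(-6)*(11) - (-11)^2)
       = y^3 + (6) y^2 + (-44) y + (-385).
Simplifying: h(y) = y^3 + 6*y^2 - 44*y - 385.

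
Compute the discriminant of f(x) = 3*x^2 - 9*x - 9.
Δ = 189

For a quadratic a x^2 + b x + c the discriminant is Δ = b^2 - 4ac = (-9)^2 - 4*(3)*(-9) = 81 - (-108) = 189.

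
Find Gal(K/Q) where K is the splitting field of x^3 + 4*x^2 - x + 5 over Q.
Gal(K/Q) = S_3 (symmetric group of order 6)

Compute the discriminant of x^3 + (4)*x^2 + (-1)*x + (5): Δ = -2295. Since Δ is not a rational square, the Galois group is not contained in A_3; it must be the full S_3 (irreducibility of the cubic rules out anything smaller).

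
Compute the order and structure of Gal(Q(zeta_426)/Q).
|Gal(Q(zeta_426)/Q)| = phi(426) = 140; group ≅ (Z/426Z)^* ≅ Z/2Z × Z/70Z

The n-th cyclotomic polynomial Φ_426(x) is the minimal polynomial of zeta_426 over Q and has degree phi(426) = 140. So Q(zeta_426) is a degree-140 Galois extension with Galois group (Z/426Z)^*. By CRT, (Z/426Z)^* ≅ (Z/2Z)^* × (Z/3Z)^* × (Z/71Z)^*. Each prime-power unit group is (Z/2Z)^* ≅ trivial group (order 1); (Z/3Z)^* ≅ Z/2Z; (Z/71Z)^* ≅ Z/70Z. Hence Gal(Q(zeta_426)/Q) ≅ Z/2Z × Z/70Z.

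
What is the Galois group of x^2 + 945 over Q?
Gal(K/Q) = Z/2Z (cyclic of order 2)

x^2 + 945 is irreducible over Q since -945 is not a rational square. The splitting field Q(sqrt(-945)) has degree 2 over Q, and its unique nontrivial automorphism is sqrt(-945) ↦ -sqrt(-945). Hence Gal(Q(sqrt(-945))/Q) = Z/2Z.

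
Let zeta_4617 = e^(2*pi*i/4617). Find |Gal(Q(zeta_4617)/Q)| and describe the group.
|Gal(Q(zeta_4617)/Q)| = phi(4617) = 2916; group ≅ (Z/4617Z)^* ≅ Z/18Z × Z/162Z

The n-th cyclotomic polynomial Φ_4617(x) is the minimal polynomial of zeta_4617 over Q and has degree phi(4617) = 2916. So Q(zeta_4617) is a degree-2916 Galois extension with Galois group (Z/4617Z)^*. By CRT, (Z/4617Z)^* ≅ (Z/243Z)^* × (Z/19Z)^*. Each prime-power unit group is (Z/243Z)^* ≅ Z/162Z; (Z/19Z)^* ≅ Z/18Z. Hence Gal(Q(zeta_4617)/Q) ≅ Z/18Z × Z/162Z.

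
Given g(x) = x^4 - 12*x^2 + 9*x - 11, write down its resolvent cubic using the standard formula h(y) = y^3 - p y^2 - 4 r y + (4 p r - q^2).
h(y) = y^3 + 12*y^2 + 44*y + 447

Identify coefficients: p = -12, q = 9, r = -11.
Plug into h(y) = y^3 - p y^2 - 4 r y + (4 p r - q^2):
  h(y) = y^3 - (-12) y^2 - 4*(-11) y + (4*(-12)*(-11) - (9)^2)
       = y^3 + (12) y^2 + (44) y + (447).
Simplifying: h(y) = y^3 + 12*y^2 + 44*y + 447.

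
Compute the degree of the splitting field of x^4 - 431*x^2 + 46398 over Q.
[K:Q] = 4

f factors as (x^2 - 222)(x^2 - 209); the splitting field is K = Q(sqrt(222), sqrt(209)). Since 222, 209, and 46398 are all non-squares in Q, the three subfields Q(sqrt(222)), Q(sqrt(209)), Q(sqrt(46398)) are distinct degree-2 extensions, so [K:Q] = 4 (Klein four Galois group).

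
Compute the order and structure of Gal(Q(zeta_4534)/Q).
|Gal(Q(zeta_4534)/Q)| = phi(4534) = 2266; group ≅ (Z/4534Z)^* ≅ Z/2266Z

The n-th cyclotomic polynomial Φ_4534(x) is the minimal polynomial of zeta_4534 over Q and has degree phi(4534) = 2266. So Q(zeta_4534) is a degree-2266 Galois extension with Galois group (Z/4534Z)^*. By CRT, (Z/4534Z)^* ≅ (Z/2Z)^* × (Z/2267Z)^*. Each prime-power unit group is (Z/2Z)^* ≅ trivial group (order 1); (Z/2267Z)^* ≅ Z/2266Z. Hence Gal(Q(zeta_4534)/Q) ≅ Z/2266Z.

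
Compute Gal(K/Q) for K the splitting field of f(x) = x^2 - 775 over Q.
Gal(K/Q) = Z/2Z (cyclic of order 2)

x^2 - 775 is irreducible over Q since 775 is not a rational square. The splitting field Q(sqrt(775)) has degree 2 over Q, and its unique nontrivial automorphism is sqrt(775) ↦ -sqrt(775). Hence Gal(Q(sqrt(775))/Q) = Z/2Z.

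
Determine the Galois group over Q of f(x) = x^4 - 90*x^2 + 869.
Gal(K/Q) = V_4 (Klein four-group, Z/2Z × Z/2Z)

f factors as (x^2 - 11)(x^2 - 79), so the splitting field is K = Q(sqrt(11), sqrt(79)). The elements 11, 79, 869 are all non-squares in Q, so sqrt(11) and sqrt(79) generate independent quadratic extensions. Thus [K:Q] = 4 and Gal(K/Q) is generated by the two order-2 automorphisms sqrt(11) ↦ -sqrt(11) and sqrt(79) ↦ -sqrt(79), giving V_4.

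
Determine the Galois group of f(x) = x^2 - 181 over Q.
Gal(K/Q) = Z/2Z (cyclic of order 2)

x^2 - 181 is irreducible over Q since 181 is not a rational square. The splitting field Q(sqrt(181)) has degree 2 over Q, and its unique nontrivial automorphism is sqrt(181) ↦ -sqrt(181). Hence Gal(Q(sqrt(181))/Q) = Z/2Z.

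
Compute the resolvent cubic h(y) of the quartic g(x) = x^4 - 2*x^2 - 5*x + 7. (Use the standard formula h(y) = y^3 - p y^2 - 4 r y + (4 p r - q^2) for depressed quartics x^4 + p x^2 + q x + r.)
h(y) = y^3 + 2*y^2 - 28*y - 81

Identify coefficients: p = -2, q = -5, r = 7.
Plug into h(y) = y^3 - p y^2 - 4 r y + (4 p r - q^2):
  h(y) = y^3 - (-2) y^2 - 4*(7) y + (4*(-2)*(7) - (-5)^2)
       = y^3 + (2) y^2 + (-28) y + (-81).
Simplifying: h(y) = y^3 + 2*y^2 - 28*y - 81.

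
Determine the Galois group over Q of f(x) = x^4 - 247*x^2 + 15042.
Gal(K/Q) = V_4 (Klein four-group, Z/2Z × Z/2Z)

f factors as (x^2 - 109)(x^2 - 138), so the splitting field is K = Q(sqrt(109), sqrt(138)). The elements 109, 138, 15042 are all non-squares in Q, so sqrt(109) and sqrt(138) generate independent quadratic extensions. Thus [K:Q] = 4 and Gal(K/Q) is generated by the two order-2 automorphisms sqrt(109) ↦ -sqrt(109) and sqrt(138) ↦ -sqrt(138), giving V_4.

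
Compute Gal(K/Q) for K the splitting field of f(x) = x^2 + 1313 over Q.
Gal(K/Q) = Z/2Z (cyclic of order 2)

x^2 + 1313 is irreducible over Q since -1313 is not a rational square. The splitting field Q(sqrt(-1313)) has degree 2 over Q, and its unique nontrivial automorphism is sqrt(-1313) ↦ -sqrt(-1313). Hence Gal(Q(sqrt(-1313))/Q) = Z/2Z.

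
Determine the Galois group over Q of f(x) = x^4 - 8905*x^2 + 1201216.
Gal(K/Q) = Z/2Z (cyclic of order 2)

f factors as (x^2 - 8768)(x^2 - 137), so the splitting field is K = Q(sqrt(8768), sqrt(137)). The squarefree part of 8768 is 137 and the squarefree part of 137 is also 137, so sqrt(8768) and sqrt(137) are both rational multiples of sqrt(137). Hence Q(sqrt(8768)) = Q(sqrt(137)) = Q(sqrt(137)), and the splitting field collapses to a single degree-2 extension with Galois group Z/2Z.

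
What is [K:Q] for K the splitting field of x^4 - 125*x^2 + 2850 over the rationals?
[K:Q] = 4

f factors as (x^2 - 95)(x^2 - 30); the splitting field is K = Q(sqrt(95), sqrt(30)). Since 95, 30, and 2850 are all non-squares in Q, the three subfields Q(sqrt(95)), Q(sqrt(30)), Q(sqrt(2850)) are distinct degree-2 extensions, so [K:Q] = 4 (Klein four Galois group).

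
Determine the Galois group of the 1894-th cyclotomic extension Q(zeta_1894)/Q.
|Gal(Q(zeta_1894)/Q)| = phi(1894) = 946; group ≅ (Z/1894Z)^* ≅ Z/946Z

The n-th cyclotomic polynomial Φ_1894(x) is the minimal polynomial of zeta_1894 over Q and has degree phi(1894) = 946. So Q(zeta_1894) is a degree-946 Galois extension with Galois group (Z/1894Z)^*. By CRT, (Z/1894Z)^* ≅ (Z/2Z)^* × (Z/947Z)^*. Each prime-power unit group is (Z/2Z)^* ≅ trivial group (order 1); (Z/947Z)^* ≅ Z/946Z. Hence Gal(Q(zeta_1894)/Q) ≅ Z/946Z.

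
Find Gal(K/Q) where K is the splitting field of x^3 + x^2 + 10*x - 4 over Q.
Gal(K/Q) = S_3 (symmetric group of order 6)

Compute the discriminant of x^3 + (1)*x^2 + (10)*x + (-4): Δ = -5036. Since Δ is not a rational square, the Galois group is not contained in A_3; it must be the full S_3 (irreducibility of the cubic rules out anything smaller).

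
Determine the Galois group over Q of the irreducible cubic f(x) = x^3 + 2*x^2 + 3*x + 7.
Gal(K/Q) = S_3 (symmetric group of order 6)

Compute the discriminant of x^3 + (2)*x^2 + (3)*x + (7): Δ = -863. Since Δ is not a rational square, the Galois group is not contained in A_3; it must be the full S_3 (irreducibility of the cubic rules out anything smaller).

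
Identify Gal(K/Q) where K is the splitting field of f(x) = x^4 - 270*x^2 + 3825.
Gal(K/Q) = V_4 (Klein four-group, Z/2Z × Z/2Z)

f factors as (x^2 - 255)(x^2 - 15), so the splitting field is K = Q(sqrt(255), sqrt(15)). The elements 255, 15, 3825 are all non-squares in Q, so sqrt(255) and sqrt(15) generate independent quadratic extensions. Thus [K:Q] = 4 and Gal(K/Q) is generated by the two order-2 automorphisms sqrt(255) ↦ -sqrt(255) and sqrt(15) ↦ -sqrt(15), giving V_4.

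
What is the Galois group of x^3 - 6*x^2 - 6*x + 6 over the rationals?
Gal(K/Q) = S_3 (symmetric group of order 6)

Compute the discriminant of x^3 + (-6)*x^2 + (-6)*x + (6): Δ = 10260. Since Δ is not a rational square, the Galois group is not contained in A_3; it must be the full S_3 (irreducibility of the cubic rules out anything smaller).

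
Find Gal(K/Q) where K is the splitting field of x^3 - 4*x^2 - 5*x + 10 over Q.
Gal(K/Q) = S_3 (symmetric group of order 6)

Compute the discriminant of x^3 + (-4)*x^2 + (-5)*x + (10): Δ = 4360. Since Δ is not a rational square, the Galois group is not contained in A_3; it must be the full S_3 (irreducibility of the cubic rules out anything smaller).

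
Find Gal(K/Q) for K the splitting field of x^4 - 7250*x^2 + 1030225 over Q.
Gal(K/Q) = Z/2Z (cyclic of order 2)

f factors as (x^2 - 145)(x^2 - 7105), so the splitting field is K = Q(sqrt(145), sqrt(7105)). The squarefree part of 145 is 145 and the squarefree part of 7105 is also 145, so sqrt(145) and sqrt(7105) are both rational multiples of sqrt(145). Hence Q(sqrt(145)) = Q(sqrt(7105)) = Q(sqrt(145)), and the splitting field collapses to a single degree-2 extension with Galois group Z/2Z.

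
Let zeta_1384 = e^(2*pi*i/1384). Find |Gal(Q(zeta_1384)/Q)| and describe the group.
|Gal(Q(zeta_1384)/Q)| = phi(1384) = 688; group ≅ (Z/1384Z)^* ≅ Z/2Z × Z/2Z × Z/172Z

The n-th cyclotomic polynomial Φ_1384(x) is the minimal polynomial of zeta_1384 over Q and has degree phi(1384) = 688. So Q(zeta_1384) is a degree-688 Galois extension with Galois group (Z/1384Z)^*. By CRT, (Z/1384Z)^* ≅ (Z/8Z)^* × (Z/173Z)^*. Each prime-power unit group is (Z/8Z)^* ≅ Z/2Z × Z/2Z; (Z/173Z)^* ≅ Z/172Z. Hence Gal(Q(zeta_1384)/Q) ≅ Z/2Z × Z/2Z × Z/172Z.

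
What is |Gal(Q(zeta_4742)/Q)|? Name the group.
|Gal(Q(zeta_4742)/Q)| = phi(4742) = 2370; group ≅ (Z/4742Z)^* ≅ Z/2370Z

The n-th cyclotomic polynomial Φ_4742(x) is the minimal polynomial of zeta_4742 over Q and has degree phi(4742) = 2370. So Q(zeta_4742) is a degree-2370 Galois extension with Galois group (Z/4742Z)^*. By CRT, (Z/4742Z)^* ≅ (Z/2Z)^* × (Z/2371Z)^*. Each prime-power unit group is (Z/2Z)^* ≅ trivial group (order 1); (Z/2371Z)^* ≅ Z/2370Z. Hence Gal(Q(zeta_4742)/Q) ≅ Z/2370Z.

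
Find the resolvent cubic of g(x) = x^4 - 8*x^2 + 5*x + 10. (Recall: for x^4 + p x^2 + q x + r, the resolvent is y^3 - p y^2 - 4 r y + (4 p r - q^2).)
h(y) = y^3 + 8*y^2 - 40*y - 345

Identify coefficients: p = -8, q = 5, r = 10.
Plug into h(y) = y^3 - p y^2 - 4 r y + (4 p r - q^2):
  h(y) = y^3 - (-8) y^2 - 4*(10) y + (4*(-8)*(10) - (5)^2)
       = y^3 + (8) y^2 + (-40) y + (-345).
Simplifying: h(y) = y^3 + 8*y^2 - 40*y - 345.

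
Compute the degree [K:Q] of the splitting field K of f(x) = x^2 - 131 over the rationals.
[K:Q] = 2

The polynomial x^2 - 131 is irreducible over Q since 131 is not a perfect square. Its splitting field is Q(sqrt(131)), which has degree 2 over Q.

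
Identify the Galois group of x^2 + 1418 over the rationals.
Gal(K/Q) = Z/2Z (cyclic of order 2)

x^2 + 1418 is irreducible over Q since -1418 is not a rational square. The splitting field Q(sqrt(-1418)) has degree 2 over Q, and its unique nontrivial automorphism is sqrt(-1418) ↦ -sqrt(-1418). Hence Gal(Q(sqrt(-1418))/Q) = Z/2Z.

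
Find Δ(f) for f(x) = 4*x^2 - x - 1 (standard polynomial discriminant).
Δ = 17

For a quadratic a x^2 + b x + c the discriminant is Δ = b^2 - 4ac = (-1)^2 - 4*(4)*(-1) = 1 - (-16) = 17.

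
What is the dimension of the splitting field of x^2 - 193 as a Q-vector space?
[K:Q] = 2

The polynomial x^2 - 193 is irreducible over Q since 193 is not a perfect square. Its splitting field is Q(sqrt(193)), which has degree 2 over Q.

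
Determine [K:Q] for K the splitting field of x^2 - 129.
[K:Q] = 2

The polynomial x^2 - 129 is irreducible over Q since 129 is not a perfect square. Its splitting field is Q(sqrt(129)), which has degree 2 over Q.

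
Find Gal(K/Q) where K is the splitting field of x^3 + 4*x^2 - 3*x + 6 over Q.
Gal(K/Q) = S_3 (symmetric group of order 6)

Compute the discriminant of x^3 + (4)*x^2 + (-3)*x + (6): Δ = -3552. Since Δ is not a rational square, the Galois group is not contained in A_3; it must be the full S_3 (irreducibility of the cubic rules out anything smaller).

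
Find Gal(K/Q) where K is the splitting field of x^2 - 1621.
Gal(K/Q) = Z/2Z (cyclic of order 2)

x^2 - 1621 is irreducible over Q since 1621 is not a rational square. The splitting field Q(sqrt(1621)) has degree 2 over Q, and its unique nontrivial automorphism is sqrt(1621) ↦ -sqrt(1621). Hence Gal(Q(sqrt(1621))/Q) = Z/2Z.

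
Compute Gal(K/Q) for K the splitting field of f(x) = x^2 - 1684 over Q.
Gal(K/Q) = Z/2Z (cyclic of order 2)

x^2 - 1684 is irreducible over Q since 1684 is not a rational square. The splitting field Q(sqrt(1684)) has degree 2 over Q, and its unique nontrivial automorphism is sqrt(1684) ↦ -sqrt(1684). Hence Gal(Q(sqrt(1684))/Q) = Z/2Z.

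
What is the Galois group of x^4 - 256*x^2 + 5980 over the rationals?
Gal(K/Q) = V_4 (Klein four-group, Z/2Z × Z/2Z)

f factors as (x^2 - 230)(x^2 - 26), so the splitting field is K = Q(sqrt(230), sqrt(26)). The elements 230, 26, 5980 are all non-squares in Q, so sqrt(230) and sqrt(26) generate independent quadratic extensions. Thus [K:Q] = 4 and Gal(K/Q) is generated by the two order-2 automorphisms sqrt(230) ↦ -sqrt(230) and sqrt(26) ↦ -sqrt(26), giving V_4.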